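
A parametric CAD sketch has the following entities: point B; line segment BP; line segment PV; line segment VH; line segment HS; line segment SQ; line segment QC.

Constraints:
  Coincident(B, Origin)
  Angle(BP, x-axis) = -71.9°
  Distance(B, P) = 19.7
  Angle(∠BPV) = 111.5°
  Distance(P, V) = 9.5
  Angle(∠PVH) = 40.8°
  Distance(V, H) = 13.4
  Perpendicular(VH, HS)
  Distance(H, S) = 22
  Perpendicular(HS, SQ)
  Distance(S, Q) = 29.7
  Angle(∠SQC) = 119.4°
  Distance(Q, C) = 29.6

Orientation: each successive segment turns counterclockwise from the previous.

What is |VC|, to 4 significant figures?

31.06

The perpendicularity gives SQ at right angles to HS, so SQ runs at -44.20°; with |SQ| = 29.7, Q = (11.95, -46.42). ∠SQC = 119.4° gives QC at 16.40° from the x-axis; with |QC| = 29.6, C = (40.35, -38.07). Then |VC| = |C − V| = 31.06.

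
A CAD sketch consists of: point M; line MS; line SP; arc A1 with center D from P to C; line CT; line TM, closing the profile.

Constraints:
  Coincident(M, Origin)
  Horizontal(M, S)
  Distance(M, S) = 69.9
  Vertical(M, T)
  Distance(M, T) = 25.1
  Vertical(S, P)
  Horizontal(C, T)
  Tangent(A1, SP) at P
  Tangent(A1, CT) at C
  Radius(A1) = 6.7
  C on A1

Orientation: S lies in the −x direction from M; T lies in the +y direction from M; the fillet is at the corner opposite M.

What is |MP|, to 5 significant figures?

72.281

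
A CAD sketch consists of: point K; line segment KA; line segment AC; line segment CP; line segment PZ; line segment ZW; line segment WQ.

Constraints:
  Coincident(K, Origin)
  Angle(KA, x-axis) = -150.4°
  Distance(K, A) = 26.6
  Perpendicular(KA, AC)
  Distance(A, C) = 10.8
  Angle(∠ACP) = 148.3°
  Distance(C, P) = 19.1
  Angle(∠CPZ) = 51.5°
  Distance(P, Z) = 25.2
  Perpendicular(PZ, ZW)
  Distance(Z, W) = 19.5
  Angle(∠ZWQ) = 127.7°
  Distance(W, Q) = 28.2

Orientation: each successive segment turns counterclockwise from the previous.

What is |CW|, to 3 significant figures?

14.1

∠CPZ = 51.5° gives PZ at 99.8° from the x-axis; with |PZ| = 25.2, Z = (-5.33, -6.87). PZ ⟂ ZW, so ZW runs at -170°; with |ZW| = 19.5, W = (-24.5, -10.2). Then |CW| = |W − C| = 14.1.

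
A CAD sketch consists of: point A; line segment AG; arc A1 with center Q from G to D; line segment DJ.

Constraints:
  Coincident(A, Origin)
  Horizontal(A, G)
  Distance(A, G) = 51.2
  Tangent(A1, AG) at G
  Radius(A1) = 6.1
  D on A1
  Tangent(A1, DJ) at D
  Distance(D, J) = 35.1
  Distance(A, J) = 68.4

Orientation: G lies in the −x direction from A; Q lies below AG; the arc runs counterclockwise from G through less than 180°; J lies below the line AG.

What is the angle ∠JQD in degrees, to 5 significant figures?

80.141°

Checks: |AG| = 51.20 ✓; |QD| = 6.100 ✓; ∠(QD, DJ) = 90.00° ✓; |DJ| = 35.10 ✓; |AJ| = 68.40 ✓.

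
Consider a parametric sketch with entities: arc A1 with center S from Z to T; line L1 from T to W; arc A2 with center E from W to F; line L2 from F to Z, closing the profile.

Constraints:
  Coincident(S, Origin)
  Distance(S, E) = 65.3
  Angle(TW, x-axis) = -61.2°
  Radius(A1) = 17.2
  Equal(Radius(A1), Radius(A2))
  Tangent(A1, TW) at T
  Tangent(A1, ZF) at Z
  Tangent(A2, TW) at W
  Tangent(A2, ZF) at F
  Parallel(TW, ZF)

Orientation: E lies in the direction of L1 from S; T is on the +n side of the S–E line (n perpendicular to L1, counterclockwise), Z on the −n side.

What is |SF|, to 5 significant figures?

67.527

The slot axis is L1's direction at -61.2°, so u = (cos -61.2°, sin -61.2°) = (0.48175, -0.87631) and n = (−sin -61.2°, cos -61.2°) = (0.87631, 0.48175). S is at the origin and E lies 65.3 along u from S, so E = 65.3·u = (31.459, -57.223). Tangency of A1 to both parallel lines with radius 17.2 puts T and Z at S ± 17.2·n: T = (15.072, 8.2862), Z = (-15.072, -8.2862). Equal radii place W and F the same way about E: W = E + 17.2·n = (46.531, -48.937), F = E − 17.2·n = (16.386, -65.509). Then |SF| = |F − S| = 67.527.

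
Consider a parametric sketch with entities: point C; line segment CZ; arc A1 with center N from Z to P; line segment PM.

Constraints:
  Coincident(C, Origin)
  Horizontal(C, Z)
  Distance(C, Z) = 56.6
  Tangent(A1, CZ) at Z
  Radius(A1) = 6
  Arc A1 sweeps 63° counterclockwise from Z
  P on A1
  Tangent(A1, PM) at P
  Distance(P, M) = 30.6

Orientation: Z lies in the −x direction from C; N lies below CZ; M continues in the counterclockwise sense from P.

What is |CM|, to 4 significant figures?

81.76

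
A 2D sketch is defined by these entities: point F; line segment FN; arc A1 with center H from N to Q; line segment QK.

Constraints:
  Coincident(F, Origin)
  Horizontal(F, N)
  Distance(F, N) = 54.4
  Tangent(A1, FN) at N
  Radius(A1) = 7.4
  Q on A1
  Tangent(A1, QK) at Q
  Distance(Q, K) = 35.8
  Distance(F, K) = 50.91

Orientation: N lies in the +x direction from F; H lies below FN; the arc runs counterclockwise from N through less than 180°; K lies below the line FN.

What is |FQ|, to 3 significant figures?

47.8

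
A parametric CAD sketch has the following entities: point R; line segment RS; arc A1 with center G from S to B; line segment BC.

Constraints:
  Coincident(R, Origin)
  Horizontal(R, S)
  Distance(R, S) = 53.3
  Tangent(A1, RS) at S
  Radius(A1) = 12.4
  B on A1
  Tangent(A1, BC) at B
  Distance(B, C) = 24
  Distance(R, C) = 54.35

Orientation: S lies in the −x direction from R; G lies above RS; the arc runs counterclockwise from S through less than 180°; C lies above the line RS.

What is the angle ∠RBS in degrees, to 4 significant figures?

118.8°

Checks: R = (0.00, 0.00) ✓; |GB| = 12.40 ✓; ∠(GB, BC) = 90.00° ✓; |BC| = 24.00 ✓; |RC| = 54.35 ✓.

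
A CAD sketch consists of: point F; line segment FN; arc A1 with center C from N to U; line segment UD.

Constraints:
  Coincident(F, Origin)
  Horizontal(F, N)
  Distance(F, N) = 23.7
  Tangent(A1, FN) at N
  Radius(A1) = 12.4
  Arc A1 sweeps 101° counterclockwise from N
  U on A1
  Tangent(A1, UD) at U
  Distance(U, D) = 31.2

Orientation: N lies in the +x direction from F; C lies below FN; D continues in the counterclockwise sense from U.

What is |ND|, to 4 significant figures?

45.82

F is at the origin; F and N share the same y with |FN| = 23.7 and N on the +x side, so N = (23.70, 0.000). Since A1 is tangent to FN there, CN ⟂ FN, so C = N + (0, -12.4) = (23.70, -12.40). On A1, N sits at bearing 90° from C; a 101° counterclockwise sweep puts U at bearing 191°, so U = C + 12.4·(cos 191°, sin 191°) = (11.53, -14.77). Since A1 is tangent to UD there, CU ⟂ UD, so UD runs along (−sin 191°, cos 191°); with |UD| = 31.2, D = (17.48, -45.39). Then |ND| = |D − N| = 45.82.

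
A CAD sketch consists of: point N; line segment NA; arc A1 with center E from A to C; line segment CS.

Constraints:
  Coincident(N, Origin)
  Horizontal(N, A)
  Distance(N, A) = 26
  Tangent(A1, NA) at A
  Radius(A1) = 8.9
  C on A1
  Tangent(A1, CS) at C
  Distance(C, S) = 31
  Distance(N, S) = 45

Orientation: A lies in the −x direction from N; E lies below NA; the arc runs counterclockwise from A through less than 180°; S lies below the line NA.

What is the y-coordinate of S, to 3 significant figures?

-40.5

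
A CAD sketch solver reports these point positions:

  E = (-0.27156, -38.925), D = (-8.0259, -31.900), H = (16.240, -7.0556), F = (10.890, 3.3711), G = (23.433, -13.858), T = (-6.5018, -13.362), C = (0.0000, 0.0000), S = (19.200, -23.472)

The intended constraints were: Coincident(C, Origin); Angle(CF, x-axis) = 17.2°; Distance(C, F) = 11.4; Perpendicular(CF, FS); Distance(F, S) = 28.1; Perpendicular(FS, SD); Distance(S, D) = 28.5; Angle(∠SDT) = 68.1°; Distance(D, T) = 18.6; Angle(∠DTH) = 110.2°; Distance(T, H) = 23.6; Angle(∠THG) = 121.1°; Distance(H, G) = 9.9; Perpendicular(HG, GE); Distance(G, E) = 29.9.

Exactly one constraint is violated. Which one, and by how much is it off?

Distance(G, E) = 29.9 — off by 4.60.

C = (0.00, 0.00) ✓; CF at 17.20° ✓; |CF| = 11.40 ✓; ∠(CF, FS) = 90.00° ✓; |FS| = 28.10 ✓; ∠(FS, SD) = 90.00° ✓; |SD| = 28.50 ✓; ∠SDT = 68.10° ✓; |DT| = 18.60 ✓; ∠DTH = 110.2° ✓; |TH| = 23.60 ✓; ∠THG = 121.1° ✓; |HG| = 9.900 ✓; ∠(HG, GE) = 90.00° ✓; |GE| = 34.50 ✗.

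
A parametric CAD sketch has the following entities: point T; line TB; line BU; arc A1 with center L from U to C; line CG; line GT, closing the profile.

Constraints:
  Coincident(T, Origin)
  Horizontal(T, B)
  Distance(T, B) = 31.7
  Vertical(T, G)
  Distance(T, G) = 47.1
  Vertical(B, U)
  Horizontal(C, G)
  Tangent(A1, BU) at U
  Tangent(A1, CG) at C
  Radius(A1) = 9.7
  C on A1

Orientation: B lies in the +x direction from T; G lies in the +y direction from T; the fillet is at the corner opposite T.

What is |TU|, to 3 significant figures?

49.0

T is at the origin; TB is horizontal with |TB| = 31.7 and B on the +x side, so B = (31.7, 0.00). TG is vertical with |TG| = 47.1 and G on the +y side, so G = (0.00, 47.1). The virtual corner opposite T is at (31.7, 47.1). Since A1 is tangent to BU there, LU ⟂ BU and tangency of A1 to CG means the radius LC is perpendicular to CG, with radius 9.7, so the center L sits 9.7 in from both sides at L = (22.0, 37.4). That places the tangent points at U = (31.7, 37.4) on BU and C = (22.0, 47.1) on CG. Then |TU| = |U − T| = 49.0.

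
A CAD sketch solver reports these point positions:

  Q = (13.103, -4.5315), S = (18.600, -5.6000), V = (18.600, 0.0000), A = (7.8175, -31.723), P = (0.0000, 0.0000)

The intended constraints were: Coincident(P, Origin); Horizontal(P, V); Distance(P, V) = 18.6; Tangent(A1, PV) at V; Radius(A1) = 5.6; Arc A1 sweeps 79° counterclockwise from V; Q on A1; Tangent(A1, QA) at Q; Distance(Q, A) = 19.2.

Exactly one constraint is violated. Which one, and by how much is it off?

Distance(Q, A) = 19.2 — off by 8.50.

P = (0.00, 0.00) ✓; P.y = 0.00, V.y = 0.00 ✓; |PV| = 18.60 ✓; ∠(SV, VP) = 90.00° ✓; |SV| = 5.600 ✓; bearing(S→Q) − bearing(S→V) = 79.00° ✓; |SQ| = 5.600 ✓; ∠(SQ, QA) = 90.00° ✓; |QA| = 27.70 ✗.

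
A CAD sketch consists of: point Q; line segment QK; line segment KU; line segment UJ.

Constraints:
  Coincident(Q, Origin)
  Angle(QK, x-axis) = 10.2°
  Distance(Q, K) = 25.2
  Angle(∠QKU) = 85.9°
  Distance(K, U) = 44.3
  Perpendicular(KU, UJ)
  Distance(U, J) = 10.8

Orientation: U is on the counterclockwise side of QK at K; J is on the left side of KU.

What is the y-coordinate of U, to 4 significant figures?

47.39

Q is at the origin; QK runs at 10.2° with length 25.2, so K = 25.2·(cos 10.2°, sin 10.2°) = (24.80, 4.463). ∠QKU = 85.9°, so KU runs at 10.2° + (180° − 85.9°) = 104.3° from the x-axis; with |KU| = 44.3, U = K + 44.3·(cos 104.3°, sin 104.3°) = (13.86, 47.39). So U.y = 47.39.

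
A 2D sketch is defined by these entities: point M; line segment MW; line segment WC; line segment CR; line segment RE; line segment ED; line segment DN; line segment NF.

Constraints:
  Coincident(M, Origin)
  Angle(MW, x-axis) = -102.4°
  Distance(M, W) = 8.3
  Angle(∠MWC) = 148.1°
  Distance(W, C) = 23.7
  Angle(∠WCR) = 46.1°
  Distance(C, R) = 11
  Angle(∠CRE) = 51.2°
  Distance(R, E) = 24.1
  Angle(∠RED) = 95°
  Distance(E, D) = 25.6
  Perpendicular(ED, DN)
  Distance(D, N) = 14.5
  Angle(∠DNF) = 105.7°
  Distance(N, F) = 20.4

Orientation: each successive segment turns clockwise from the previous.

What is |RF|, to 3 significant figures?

8.99

M is at the origin; MW runs at -102.4° with length 8.3, so W = (-1.78, -8.11). ∠MWC = 148.1° gives WC at -134° from the x-axis; with |WC| = 23.7, C = (-18.3, -25.1). ∠WCR = 46.1° gives CR at 91.8° from the x-axis; with |CR| = 11.0, R = (-18.7, -14.1). ∠CRE = 51.2° gives RE at -37.0° from the x-axis; with |RE| = 24.1, E = (0.567, -28.6). ∠RED = 95.0° gives ED at -122° from the x-axis; with |ED| = 25.6, D = (-13.0, -50.3). The perpendicularity gives DN at right angles to ED, so DN runs at 148°; with |DN| = 14.5, N = (-25.3, -42.6). ∠DNF = 105.7° gives NF at 73.7° from the x-axis; with |NF| = 20.4, F = (-19.6, -23.0). Then |RF| = |F − R| = 8.99.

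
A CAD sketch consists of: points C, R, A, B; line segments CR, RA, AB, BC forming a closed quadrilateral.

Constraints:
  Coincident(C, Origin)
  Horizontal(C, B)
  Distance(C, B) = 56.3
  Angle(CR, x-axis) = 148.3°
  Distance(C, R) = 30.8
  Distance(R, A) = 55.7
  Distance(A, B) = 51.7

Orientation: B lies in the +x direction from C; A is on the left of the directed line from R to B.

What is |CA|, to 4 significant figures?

46.94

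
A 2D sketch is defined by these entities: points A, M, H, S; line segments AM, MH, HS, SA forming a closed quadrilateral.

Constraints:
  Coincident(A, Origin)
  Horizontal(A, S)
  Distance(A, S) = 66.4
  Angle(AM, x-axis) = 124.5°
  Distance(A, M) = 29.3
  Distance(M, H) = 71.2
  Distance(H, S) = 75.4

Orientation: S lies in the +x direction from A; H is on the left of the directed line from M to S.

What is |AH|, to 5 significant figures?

79.516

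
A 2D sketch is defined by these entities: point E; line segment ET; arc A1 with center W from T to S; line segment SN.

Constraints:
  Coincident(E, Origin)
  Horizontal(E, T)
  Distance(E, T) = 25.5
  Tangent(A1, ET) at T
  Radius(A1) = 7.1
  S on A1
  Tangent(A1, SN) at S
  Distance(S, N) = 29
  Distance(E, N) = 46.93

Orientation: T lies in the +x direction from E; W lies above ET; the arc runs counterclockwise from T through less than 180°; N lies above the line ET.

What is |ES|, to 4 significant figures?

33.50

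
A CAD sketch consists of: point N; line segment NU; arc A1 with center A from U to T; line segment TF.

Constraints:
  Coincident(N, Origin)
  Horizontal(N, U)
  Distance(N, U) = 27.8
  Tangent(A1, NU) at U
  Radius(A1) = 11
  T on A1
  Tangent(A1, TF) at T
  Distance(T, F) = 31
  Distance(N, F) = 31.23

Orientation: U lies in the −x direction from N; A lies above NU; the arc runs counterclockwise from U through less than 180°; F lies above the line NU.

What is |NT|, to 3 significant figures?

19.2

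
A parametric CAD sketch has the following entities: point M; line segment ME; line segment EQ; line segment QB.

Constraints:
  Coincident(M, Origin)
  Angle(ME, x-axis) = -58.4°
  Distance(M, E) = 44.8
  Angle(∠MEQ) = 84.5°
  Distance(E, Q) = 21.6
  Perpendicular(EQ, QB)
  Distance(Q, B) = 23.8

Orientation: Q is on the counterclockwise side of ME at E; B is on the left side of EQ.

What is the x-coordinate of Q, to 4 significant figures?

40.70

M is at the origin; ME runs at -58.4° with length 44.8, so E = 44.8·(cos -58.4°, sin -58.4°) = (23.47, -38.16). ∠MEQ = 84.5°, so EQ runs at -58.4° + (180° − 84.5°) = 37.10° from the x-axis; with |EQ| = 21.6, Q = E + 21.6·(cos 37.10°, sin 37.10°) = (40.70, -25.13). So Q.x = 40.70.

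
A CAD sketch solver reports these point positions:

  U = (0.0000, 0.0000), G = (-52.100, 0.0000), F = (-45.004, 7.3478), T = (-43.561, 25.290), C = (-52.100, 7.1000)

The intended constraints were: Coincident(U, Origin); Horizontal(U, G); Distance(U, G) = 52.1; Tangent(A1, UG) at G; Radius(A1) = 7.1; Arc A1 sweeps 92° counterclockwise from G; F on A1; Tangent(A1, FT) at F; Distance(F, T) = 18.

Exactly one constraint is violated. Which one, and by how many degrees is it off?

Tangent(A1, FT) at F — off by 6.60°.

U = (0.00, 0.00) ✓; U.y = 0.00, G.y = 0.00 ✓; |UG| = 52.10 ✓; ∠(CG, GU) = 90.00° ✓; |CG| = 7.100 ✓; bearing(C→F) − bearing(C→G) = 92.00° ✓; |CF| = 7.100 ✓; ∠(CF, FT) = 96.60° ✗; |FT| = 18.00 ✓.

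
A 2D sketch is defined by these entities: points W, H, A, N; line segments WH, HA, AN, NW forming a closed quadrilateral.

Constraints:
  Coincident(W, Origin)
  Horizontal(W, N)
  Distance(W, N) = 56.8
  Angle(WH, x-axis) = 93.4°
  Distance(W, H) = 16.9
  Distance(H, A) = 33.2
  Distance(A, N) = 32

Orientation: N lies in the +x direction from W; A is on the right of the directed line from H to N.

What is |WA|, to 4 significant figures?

25.30

Checks: WH at 93.40° ✓; |HA| = 33.20 ✓; |AN| = 32.00 ✓.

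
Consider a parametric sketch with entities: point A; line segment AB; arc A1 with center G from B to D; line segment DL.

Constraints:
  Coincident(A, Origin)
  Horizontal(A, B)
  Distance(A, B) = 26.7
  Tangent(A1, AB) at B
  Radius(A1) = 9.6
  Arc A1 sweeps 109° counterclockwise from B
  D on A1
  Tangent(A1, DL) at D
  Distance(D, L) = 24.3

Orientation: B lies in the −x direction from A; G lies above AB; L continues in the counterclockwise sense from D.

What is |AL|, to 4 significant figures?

43.89

A is at the origin; AB is horizontal with |AB| = 26.7 and B on the −x side, so B = (-26.70, 0.000). The tangent condition forces GB to be normal to AB, so G = B + (0, 9.6) = (-26.70, 9.600). On A1, B sits at bearing -90° from G; a 109° counterclockwise sweep puts D at bearing 19°, so D = G + 9.6·(cos 19°, sin 19°) = (-17.62, 12.73). Tangency of A1 to DL means the radius GD is perpendicular to DL, so DL runs along (−sin 19°, cos 19°); with |DL| = 24.3, L = (-25.53, 35.70). Then |AL| = |L − A| = 43.89.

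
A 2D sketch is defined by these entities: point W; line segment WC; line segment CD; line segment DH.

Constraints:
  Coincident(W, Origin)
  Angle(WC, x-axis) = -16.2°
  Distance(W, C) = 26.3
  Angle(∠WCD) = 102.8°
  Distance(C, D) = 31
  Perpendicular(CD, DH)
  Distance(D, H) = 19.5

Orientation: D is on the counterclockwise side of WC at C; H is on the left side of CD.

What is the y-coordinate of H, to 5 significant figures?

29.230

∠WCD = 102.8°, so CD runs at -16.2° + (180° − 102.8°) = 61.000° from the x-axis; with |CD| = 31.0, D = C + 31.0·(cos 61.000°, sin 61.000°) = (40.285, 19.776). CD is perpendicular to DH; with |DH| = 19.5 on the left of CD, H = D + 19.5·(-0.87462, 0.48481) = (23.230, 29.230). So H.y = 29.230.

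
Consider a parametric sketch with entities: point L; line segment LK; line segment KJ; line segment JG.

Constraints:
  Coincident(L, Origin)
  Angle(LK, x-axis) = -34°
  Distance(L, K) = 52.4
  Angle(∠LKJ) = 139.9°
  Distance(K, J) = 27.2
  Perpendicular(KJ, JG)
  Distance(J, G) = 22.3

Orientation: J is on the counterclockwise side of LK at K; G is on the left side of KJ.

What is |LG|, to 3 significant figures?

68.2

L is at the origin; LK runs at -34.0° with length 52.4, so K = 52.4·(cos -34.0°, sin -34.0°) = (43.4, -29.3). ∠LKJ = 139.9°, so KJ runs at -34.0° + (180° − 139.9°) = 6.10° from the x-axis; with |KJ| = 27.2, J = K + 27.2·(cos 6.10°, sin 6.10°) = (70.5, -26.4). KJ ⟂ JG; with |JG| = 22.3 on the left of KJ, G = J + 22.3·(-0.106, 0.994) = (68.1, -4.24). Then |LG| = |G − L| = 68.2.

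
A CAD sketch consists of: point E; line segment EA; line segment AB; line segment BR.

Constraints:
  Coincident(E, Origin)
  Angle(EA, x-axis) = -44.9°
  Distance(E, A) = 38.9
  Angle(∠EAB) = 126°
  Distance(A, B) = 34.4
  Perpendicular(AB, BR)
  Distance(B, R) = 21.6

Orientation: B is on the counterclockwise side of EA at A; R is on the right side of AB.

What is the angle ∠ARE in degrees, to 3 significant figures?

10.7°

∠EAB = 126.0°, so AB runs at -44.9° + (180° − 126.0°) = 9.10° from the x-axis; with |AB| = 34.4, B = A + 34.4·(cos 9.10°, sin 9.10°) = (61.5, -22.0). The perpendicularity gives BR at right angles to AB; with |BR| = 21.6 on the right of AB, R = B + 21.6·(0.158, -0.987) = (64.9, -43.3). Then cos ∠ARE = RA·RE / (|RA||RE|), giving 10.7°.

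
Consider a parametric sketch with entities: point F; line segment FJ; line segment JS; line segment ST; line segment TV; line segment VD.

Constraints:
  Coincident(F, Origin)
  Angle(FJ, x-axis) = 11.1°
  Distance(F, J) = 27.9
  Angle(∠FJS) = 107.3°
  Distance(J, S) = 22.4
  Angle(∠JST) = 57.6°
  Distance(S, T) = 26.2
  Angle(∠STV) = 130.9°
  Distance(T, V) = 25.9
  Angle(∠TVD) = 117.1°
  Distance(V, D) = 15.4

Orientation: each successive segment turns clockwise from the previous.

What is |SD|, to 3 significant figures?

50.4

F is at the origin; FJ runs at 11.1° with length 27.9, so J = (27.4, 5.37). ∠FJS = 107.3° gives JS at -61.6° from the x-axis; with |JS| = 22.4, S = (38.0, -14.3). ∠JST = 57.6° gives ST at 176° from the x-axis; with |ST| = 26.2, T = (11.9, -12.5). ∠STV = 130.9° gives TV at 127° from the x-axis; with |TV| = 25.9, V = (-3.66, 8.21). ∠TVD = 117.1° gives VD at 64.0° from the x-axis; with |VD| = 15.4, D = (3.10, 22.0). Then |SD| = |D − S| = 50.4.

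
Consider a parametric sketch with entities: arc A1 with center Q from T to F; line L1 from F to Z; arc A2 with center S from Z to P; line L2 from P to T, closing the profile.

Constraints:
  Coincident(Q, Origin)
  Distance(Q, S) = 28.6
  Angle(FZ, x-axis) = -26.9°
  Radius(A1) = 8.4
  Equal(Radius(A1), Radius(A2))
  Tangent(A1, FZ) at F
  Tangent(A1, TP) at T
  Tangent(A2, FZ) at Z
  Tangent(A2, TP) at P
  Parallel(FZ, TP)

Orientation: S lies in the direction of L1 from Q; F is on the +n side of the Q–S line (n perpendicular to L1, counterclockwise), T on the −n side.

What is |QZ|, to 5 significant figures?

29.808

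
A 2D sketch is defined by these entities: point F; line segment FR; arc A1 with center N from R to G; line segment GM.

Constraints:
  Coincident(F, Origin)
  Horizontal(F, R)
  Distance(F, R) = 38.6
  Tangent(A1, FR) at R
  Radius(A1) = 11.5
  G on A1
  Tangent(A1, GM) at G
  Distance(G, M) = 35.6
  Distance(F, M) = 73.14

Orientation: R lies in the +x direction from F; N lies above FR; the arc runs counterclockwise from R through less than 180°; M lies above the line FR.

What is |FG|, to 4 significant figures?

50.34

F is at the origin; FR is horizontal with |FR| = 38.6 and R on the +x side, so R = (38.60, 0.000). A1 meets FR tangentially, so NR is at right angles to FR, so N = R + (0, 11.5) = (38.60, 11.50). Since NG ⟂ GM (tangency), |NM| = √(11.5² + 35.6²) = 37.41 regardless of where G sits on A1. So M lies on both circle(F, 73.14) and circle(N, 37.41); the above-FR intersection is M = (59.51, 42.52). G is the foot of the tangent from M: G = (49.65, 8.316).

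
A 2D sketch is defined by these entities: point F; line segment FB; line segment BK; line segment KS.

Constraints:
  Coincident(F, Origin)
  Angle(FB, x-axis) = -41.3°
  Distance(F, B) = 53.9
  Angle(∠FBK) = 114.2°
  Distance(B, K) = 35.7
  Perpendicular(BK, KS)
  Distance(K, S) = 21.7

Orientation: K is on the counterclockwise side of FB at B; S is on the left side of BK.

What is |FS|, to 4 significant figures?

63.99

∠FBK = 114.2°, so BK runs at -41.3° + (180° − 114.2°) = 24.50° from the x-axis; with |BK| = 35.7, K = B + 35.7·(cos 24.50°, sin 24.50°) = (72.98, -20.77). BK ⟂ KS; with |KS| = 21.7 on the left of BK, S = K + 21.7·(-0.4147, 0.9100) = (63.98, -1.023). Then |FS| = |S − F| = 63.99.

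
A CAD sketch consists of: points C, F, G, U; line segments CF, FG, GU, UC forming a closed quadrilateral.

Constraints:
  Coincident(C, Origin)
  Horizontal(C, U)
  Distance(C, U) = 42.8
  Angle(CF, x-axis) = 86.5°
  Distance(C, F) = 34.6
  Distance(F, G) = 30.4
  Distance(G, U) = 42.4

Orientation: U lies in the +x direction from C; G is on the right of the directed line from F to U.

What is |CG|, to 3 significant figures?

4.22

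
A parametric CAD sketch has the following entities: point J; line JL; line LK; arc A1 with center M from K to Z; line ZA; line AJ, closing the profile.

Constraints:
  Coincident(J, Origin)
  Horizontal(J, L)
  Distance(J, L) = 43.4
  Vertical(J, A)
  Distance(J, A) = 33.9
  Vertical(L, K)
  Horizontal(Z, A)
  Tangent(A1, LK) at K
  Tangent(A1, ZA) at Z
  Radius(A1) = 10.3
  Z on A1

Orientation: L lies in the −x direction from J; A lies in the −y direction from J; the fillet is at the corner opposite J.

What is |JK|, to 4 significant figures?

49.40

The virtual corner opposite J is at (-43.40, -33.90). Tangency of A1 to LK means the radius MK is perpendicular to LK and tangency of A1 to ZA means the radius MZ is perpendicular to ZA, with radius 10.3, so the center M sits 10.3 in from both sides at M = (-33.10, -23.60). That places the tangent points at K = (-43.40, -23.60) on LK and Z = (-33.10, -33.90) on ZA. Then |JK| = |K − J| = 49.40.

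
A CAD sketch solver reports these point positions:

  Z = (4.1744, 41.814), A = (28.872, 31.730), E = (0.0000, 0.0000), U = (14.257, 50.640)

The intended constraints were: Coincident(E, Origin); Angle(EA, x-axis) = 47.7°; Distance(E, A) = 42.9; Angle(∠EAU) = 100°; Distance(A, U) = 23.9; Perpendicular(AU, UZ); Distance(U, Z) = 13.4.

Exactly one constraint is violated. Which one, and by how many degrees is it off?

Perpendicular(AU, UZ) — off by 3.50°.

E = (0.00, 0.00) ✓; EA at 47.70° ✓; |EA| = 42.90 ✓; ∠EAU = 100.0° ✓; |AU| = 23.90 ✓; ∠(AU, UZ) = 93.50° ✗; |UZ| = 13.40 ✓.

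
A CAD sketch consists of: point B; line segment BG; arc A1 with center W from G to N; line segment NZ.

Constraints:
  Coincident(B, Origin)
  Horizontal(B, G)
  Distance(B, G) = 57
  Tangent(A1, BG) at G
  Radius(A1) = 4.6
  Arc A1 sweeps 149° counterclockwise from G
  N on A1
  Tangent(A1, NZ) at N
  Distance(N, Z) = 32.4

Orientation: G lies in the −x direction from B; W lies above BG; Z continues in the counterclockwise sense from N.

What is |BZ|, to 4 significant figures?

86.18

B is at the origin; BG is horizontal with |BG| = 57.0 and G on the −x side, so G = (-57.00, 0.000). The tangent condition forces WG to be normal to BG, so W = G + (0, 4.6) = (-57.00, 4.600). On A1, G sits at bearing -90° from W; a 149° counterclockwise sweep puts N at bearing 59°, so N = W + 4.6·(cos 59°, sin 59°) = (-54.63, 8.543). The tangent condition forces WN to be normal to NZ, so NZ runs along (−sin 59°, cos 59°); with |NZ| = 32.4, Z = (-82.40, 25.23). Then |BZ| = |Z − B| = 86.18.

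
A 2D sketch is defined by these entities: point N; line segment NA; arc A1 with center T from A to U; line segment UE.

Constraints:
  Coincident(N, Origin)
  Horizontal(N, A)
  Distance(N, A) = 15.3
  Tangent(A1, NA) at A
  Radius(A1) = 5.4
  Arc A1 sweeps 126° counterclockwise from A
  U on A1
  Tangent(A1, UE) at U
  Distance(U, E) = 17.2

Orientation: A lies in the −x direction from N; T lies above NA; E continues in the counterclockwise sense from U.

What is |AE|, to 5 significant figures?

23.210

N is at the origin; NA is horizontal with |NA| = 15.3 and A on the −x side, so A = (-15.300, 0.0000). The tangent condition forces TA to be normal to NA, so T = A + (0, 5.4) = (-15.300, 5.4000). On A1, A sits at bearing -90° from T; a 126° counterclockwise sweep puts U at bearing 36°, so U = T + 5.4·(cos 36°, sin 36°) = (-10.931, 8.5740). The tangent condition forces TU to be normal to UE, so UE runs along (−sin 36°, cos 36°); with |UE| = 17.2, E = (-21.041, 22.489). Then |AE| = |E − A| = 23.210.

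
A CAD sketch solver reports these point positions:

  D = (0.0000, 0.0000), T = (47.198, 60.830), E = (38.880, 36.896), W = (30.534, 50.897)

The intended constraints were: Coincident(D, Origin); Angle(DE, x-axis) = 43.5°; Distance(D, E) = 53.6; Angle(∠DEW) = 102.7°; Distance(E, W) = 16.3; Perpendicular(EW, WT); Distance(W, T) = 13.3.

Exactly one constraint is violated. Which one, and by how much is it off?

Distance(W, T) = 13.3 — off by 6.10.

D = (0.00, 0.00) ✓; DE at 43.50° ✓; |DE| = 53.60 ✓; ∠DEW = 102.7° ✓; |EW| = 16.30 ✓; ∠(EW, WT) = 90.00° ✓; |WT| = 19.40 ✗.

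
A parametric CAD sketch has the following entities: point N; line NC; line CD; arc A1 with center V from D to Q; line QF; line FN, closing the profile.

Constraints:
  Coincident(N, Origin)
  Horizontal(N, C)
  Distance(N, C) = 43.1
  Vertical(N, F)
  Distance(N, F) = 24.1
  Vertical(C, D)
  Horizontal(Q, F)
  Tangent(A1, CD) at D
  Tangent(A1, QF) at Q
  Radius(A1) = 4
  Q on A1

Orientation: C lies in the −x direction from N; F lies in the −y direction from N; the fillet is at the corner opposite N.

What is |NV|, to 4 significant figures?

43.96

N is at the origin; NC is horizontal with |NC| = 43.1 and C on the −x side, so C = (-43.10, 0.000). NF is vertical with |NF| = 24.1 and F on the −y side, so F = (0.000, -24.10). The virtual corner opposite N is at (-43.10, -24.10). A1 meets CD tangentially, so VD is at right angles to CD and the tangent condition forces VQ to be normal to QF, with radius 4.0, so the center V sits 4.0 in from both sides at V = (-39.10, -20.10). Then |NV| = |V − N| = 43.96.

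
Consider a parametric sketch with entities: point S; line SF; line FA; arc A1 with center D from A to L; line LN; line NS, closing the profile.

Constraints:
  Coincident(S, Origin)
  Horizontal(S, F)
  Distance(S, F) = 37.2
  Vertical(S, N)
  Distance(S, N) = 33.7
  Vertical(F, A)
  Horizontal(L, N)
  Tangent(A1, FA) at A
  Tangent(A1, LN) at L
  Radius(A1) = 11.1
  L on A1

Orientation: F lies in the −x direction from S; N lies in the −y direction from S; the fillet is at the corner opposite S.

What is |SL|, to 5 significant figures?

42.625

The virtual corner opposite S is at (-37.200, -33.700). Tangency of A1 to FA means the radius DA is perpendicular to FA and the tangent condition forces DL to be normal to LN, with radius 11.1, so the center D sits 11.1 in from both sides at D = (-26.100, -22.600). That places the tangent points at A = (-37.200, -22.600) on FA and L = (-26.100, -33.700) on LN. Then |SL| = |L − S| = 42.625.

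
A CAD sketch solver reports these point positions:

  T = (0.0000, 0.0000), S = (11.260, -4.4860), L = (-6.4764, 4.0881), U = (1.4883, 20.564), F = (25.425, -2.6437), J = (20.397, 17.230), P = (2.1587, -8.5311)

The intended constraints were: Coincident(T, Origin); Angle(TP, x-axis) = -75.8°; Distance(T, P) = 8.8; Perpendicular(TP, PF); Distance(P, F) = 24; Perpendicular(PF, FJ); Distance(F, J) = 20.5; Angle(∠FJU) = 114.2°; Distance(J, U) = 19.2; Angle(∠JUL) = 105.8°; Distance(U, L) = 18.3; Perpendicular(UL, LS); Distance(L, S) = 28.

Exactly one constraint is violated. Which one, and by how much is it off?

Distance(L, S) = 28 — off by 8.30.

T = (0.00, 0.00) ✓; TP at -75.80° ✓; |TP| = 8.800 ✓; ∠(TP, PF) = 90.00° ✓; |PF| = 24.00 ✓; ∠(PF, FJ) = 90.00° ✓; |FJ| = 20.50 ✓; ∠FJU = 114.2° ✓; |JU| = 19.20 ✓; ∠JUL = 105.8° ✓; |UL| = 18.30 ✓; ∠(UL, LS) = 90.00° ✓; |LS| = 19.70 ✗.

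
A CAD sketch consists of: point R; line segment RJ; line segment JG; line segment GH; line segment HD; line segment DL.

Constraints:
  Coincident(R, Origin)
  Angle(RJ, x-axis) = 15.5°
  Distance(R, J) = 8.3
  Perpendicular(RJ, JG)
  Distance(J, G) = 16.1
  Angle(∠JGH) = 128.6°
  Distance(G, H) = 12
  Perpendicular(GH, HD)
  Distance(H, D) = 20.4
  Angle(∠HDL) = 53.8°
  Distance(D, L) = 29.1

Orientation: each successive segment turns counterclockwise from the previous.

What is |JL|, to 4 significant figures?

9.479

R is at the origin; RJ runs at 15.5° with length 8.3, so J = (7.998, 2.218). The perpendicularity gives JG at right angles to RJ, so JG runs at 105.5°; with |JG| = 16.1, G = (3.696, 17.73). ∠JGH = 128.6° gives GH at 156.9° from the x-axis; with |GH| = 12.0, H = (-7.342, 22.44). GH ⟂ HD, so HD runs at -113.1°; with |HD| = 20.4, D = (-15.35, 3.676). ∠HDL = 53.8° gives DL at 13.10° from the x-axis; with |DL| = 29.1, L = (13.00, 10.27). Then |JL| = |L − J| = 9.479.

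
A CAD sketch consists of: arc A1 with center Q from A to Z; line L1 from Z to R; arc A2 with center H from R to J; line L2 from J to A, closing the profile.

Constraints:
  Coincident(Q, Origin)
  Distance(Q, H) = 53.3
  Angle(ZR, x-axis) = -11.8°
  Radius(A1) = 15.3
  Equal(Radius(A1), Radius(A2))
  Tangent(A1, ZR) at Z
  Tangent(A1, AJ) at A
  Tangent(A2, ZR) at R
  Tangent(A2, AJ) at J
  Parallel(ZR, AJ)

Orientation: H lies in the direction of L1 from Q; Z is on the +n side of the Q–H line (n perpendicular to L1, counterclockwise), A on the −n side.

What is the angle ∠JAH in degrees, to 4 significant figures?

16.02°

The slot axis is L1's direction at -11.8°, so u = (cos -11.8°, sin -11.8°) = (0.9789, -0.2045) and n = (−sin -11.8°, cos -11.8°) = (0.2045, 0.9789). Q is at the origin and H lies 53.3 along u from Q, so H = 53.3·u = (52.17, -10.90). Tangency of A1 to both parallel lines with radius 15.3 puts Z and A at Q ± 15.3·n: Z = (3.129, 14.98), A = (-3.129, -14.98). Equal radii place R and J the same way about H: R = H + 15.3·n = (55.30, 4.077), J = H − 15.3·n = (49.04, -25.88). Then cos ∠JAH = AJ·AH / (|AJ||AH|), giving 16.02°.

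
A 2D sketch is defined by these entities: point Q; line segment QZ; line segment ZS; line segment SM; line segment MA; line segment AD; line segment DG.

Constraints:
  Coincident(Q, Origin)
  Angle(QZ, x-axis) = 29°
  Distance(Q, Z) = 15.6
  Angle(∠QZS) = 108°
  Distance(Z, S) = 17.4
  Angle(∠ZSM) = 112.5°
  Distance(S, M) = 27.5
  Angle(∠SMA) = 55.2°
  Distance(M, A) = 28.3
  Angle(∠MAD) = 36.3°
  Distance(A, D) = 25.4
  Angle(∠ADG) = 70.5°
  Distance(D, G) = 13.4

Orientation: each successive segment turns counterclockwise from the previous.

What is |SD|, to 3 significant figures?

10.9

∠SMA = 55.2° gives MA at -66.7° from the x-axis; with |MA| = 28.3, A = (-5.43, 4.13). ∠MAD = 36.3° gives AD at 77.0° from the x-axis; with |AD| = 25.4, D = (0.284, 28.9). Then |SD| = |D − S| = 10.9.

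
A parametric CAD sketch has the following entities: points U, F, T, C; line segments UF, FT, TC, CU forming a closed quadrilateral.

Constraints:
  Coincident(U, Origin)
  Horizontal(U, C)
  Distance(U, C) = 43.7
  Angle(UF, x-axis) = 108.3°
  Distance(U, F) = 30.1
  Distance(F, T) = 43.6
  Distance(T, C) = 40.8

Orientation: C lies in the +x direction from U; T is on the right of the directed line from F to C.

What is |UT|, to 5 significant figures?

13.512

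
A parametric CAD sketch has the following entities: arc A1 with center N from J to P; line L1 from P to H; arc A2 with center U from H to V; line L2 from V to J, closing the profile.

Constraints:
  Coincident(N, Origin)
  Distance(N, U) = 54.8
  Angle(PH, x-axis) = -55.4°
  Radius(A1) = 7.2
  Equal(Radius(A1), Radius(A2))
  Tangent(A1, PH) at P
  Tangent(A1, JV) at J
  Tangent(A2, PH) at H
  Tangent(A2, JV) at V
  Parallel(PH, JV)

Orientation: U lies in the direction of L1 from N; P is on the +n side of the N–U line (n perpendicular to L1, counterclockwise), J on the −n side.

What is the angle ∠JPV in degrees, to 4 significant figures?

75.28°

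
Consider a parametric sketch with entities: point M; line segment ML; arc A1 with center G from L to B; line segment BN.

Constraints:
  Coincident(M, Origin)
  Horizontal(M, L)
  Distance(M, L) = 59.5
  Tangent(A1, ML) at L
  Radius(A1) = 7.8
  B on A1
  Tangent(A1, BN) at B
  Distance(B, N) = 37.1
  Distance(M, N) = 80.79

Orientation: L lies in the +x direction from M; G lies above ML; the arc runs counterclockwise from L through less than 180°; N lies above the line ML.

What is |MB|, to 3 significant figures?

67.8

M is at the origin; M and L share the same y with |ML| = 59.5 and L on the +x side, so L = (59.5, 0.00). The tangent condition forces GL to be normal to ML, so G = L + (0, 7.8) = (59.5, 7.80). Since GB ⟂ BN (tangency), |GN| = √(7.8² + 37.1²) = 37.9 regardless of where B sits on A1. So N lies on both circle(M, 80.79) and circle(G, 37.9); the above-ML intersection is N = (67.1, 44.9). B is the foot of the tangent from N: B = (67.3, 7.83).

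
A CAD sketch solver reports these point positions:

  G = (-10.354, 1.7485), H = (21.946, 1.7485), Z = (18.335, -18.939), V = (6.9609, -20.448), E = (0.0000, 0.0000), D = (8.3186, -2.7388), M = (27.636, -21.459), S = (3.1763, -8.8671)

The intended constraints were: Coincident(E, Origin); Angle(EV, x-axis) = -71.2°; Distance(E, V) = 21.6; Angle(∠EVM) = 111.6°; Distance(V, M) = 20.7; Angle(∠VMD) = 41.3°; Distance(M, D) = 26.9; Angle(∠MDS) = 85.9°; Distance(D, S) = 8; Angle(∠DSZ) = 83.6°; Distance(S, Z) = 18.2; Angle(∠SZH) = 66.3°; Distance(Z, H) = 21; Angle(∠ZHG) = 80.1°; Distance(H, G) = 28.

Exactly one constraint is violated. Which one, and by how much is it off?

Distance(H, G) = 28 — off by 4.30.

E = (0.00, 0.00) ✓; EV at -71.20° ✓; |EV| = 21.60 ✓; ∠EVM = 111.6° ✓; |VM| = 20.70 ✓; ∠VMD = 41.30° ✓; |MD| = 26.90 ✓; ∠MDS = 85.90° ✓; |DS| = 8.000 ✓; ∠DSZ = 83.60° ✓; |SZ| = 18.20 ✓; ∠SZH = 66.30° ✓; |ZH| = 21.00 ✓; ∠ZHG = 80.10° ✓; |HG| = 32.30 ✗.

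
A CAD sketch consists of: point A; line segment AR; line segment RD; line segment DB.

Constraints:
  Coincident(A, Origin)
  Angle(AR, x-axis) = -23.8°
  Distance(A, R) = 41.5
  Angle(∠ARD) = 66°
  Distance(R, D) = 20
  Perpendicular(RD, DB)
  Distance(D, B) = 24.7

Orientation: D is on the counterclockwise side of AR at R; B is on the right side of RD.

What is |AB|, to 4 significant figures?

62.69

A is at the origin; AR runs at -23.8° with length 41.5, so R = 41.5·(cos -23.8°, sin -23.8°) = (37.97, -16.75). ∠ARD = 66.0°, so RD runs at -23.8° + (180° − 66.0°) = 90.20° from the x-axis; with |RD| = 20.0, D = R + 20.0·(cos 90.20°, sin 90.20°) = (37.90, 3.253). RD is perpendicular to DB; with |DB| = 24.7 on the right of RD, B = D + 24.7·(1.000, 0.003491) = (62.60, 3.339). Then |AB| = |B − A| = 62.69.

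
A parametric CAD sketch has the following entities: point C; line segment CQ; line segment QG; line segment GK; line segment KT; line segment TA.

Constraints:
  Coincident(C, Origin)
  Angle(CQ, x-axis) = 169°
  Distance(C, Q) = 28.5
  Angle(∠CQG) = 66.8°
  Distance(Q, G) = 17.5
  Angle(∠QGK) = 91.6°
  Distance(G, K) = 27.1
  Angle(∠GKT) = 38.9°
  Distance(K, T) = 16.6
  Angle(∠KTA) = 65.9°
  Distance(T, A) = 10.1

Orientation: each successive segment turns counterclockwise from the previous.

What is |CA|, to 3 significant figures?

15.7

∠GKT = 38.9° gives KT at 152° from the x-axis; with |KT| = 16.6, T = (-12.3, 1.19). ∠KTA = 65.9° gives TA at -94.2° from the x-axis; with |TA| = 10.1, A = (-13.0, -8.88). Then |CA| = |A − C| = 15.7.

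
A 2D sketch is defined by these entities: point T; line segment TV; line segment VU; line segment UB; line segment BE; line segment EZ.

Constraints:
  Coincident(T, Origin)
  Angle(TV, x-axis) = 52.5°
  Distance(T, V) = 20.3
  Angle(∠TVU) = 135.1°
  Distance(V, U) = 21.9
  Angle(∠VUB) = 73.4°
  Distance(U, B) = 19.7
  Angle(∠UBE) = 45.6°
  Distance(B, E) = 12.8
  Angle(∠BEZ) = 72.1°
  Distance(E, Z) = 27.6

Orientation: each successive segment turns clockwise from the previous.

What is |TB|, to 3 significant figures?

31.0

T is at the origin; TV runs at 52.5° with length 20.3, so V = (12.4, 16.1). ∠TVU = 135.1° gives VU at 7.60° from the x-axis; with |VU| = 21.9, U = (34.1, 19.0). ∠VUB = 73.4° gives UB at -99.0° from the x-axis; with |UB| = 19.7, B = (31.0, -0.456). Then |TB| = |B − T| = 31.0.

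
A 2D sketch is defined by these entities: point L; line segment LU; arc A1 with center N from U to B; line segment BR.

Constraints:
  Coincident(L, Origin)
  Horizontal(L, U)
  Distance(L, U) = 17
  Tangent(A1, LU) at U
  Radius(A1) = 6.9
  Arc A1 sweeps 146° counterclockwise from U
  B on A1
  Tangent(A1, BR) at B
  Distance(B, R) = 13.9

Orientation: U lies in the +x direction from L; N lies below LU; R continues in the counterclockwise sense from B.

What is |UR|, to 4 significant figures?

21.79

L is at the origin; L and U share the same y with |LU| = 17.0 and U on the +x side, so U = (17.00, 0.000). A1 meets LU tangentially, so NU is at right angles to LU, so N = U + (0, -6.9) = (17.00, -6.900). On A1, U sits at bearing 90° from N; a 146° counterclockwise sweep puts B at bearing 236°, so B = N + 6.9·(cos 236°, sin 236°) = (13.14, -12.62). Tangency of A1 to BR means the radius NB is perpendicular to BR, so BR runs along (−sin 236°, cos 236°); with |BR| = 13.9, R = (24.67, -20.39). Then |UR| = |R − U| = 21.79.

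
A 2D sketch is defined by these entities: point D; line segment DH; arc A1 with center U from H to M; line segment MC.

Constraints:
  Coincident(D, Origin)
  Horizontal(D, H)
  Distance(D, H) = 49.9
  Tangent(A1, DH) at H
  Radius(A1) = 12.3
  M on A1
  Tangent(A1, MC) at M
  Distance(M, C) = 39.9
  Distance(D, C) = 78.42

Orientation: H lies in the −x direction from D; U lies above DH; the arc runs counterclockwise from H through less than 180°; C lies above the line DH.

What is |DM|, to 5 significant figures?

42.948

D is at the origin; DH is horizontal with |DH| = 49.9 and H on the −x side, so H = (-49.900, 0.0000). The tangent condition forces UH to be normal to DH, so U = H + (0, 12.3) = (-49.900, 12.300). Since UM ⟂ MC (tangency), |UC| = √(12.3² + 39.9²) = 41.753 regardless of where M sits on A1. So C lies on both circle(D, 78.42) and circle(U, 41.753); the above-DH intersection is C = (-57.465, 53.362). M is the foot of the tangent from C: M = (-38.997, 17.993).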